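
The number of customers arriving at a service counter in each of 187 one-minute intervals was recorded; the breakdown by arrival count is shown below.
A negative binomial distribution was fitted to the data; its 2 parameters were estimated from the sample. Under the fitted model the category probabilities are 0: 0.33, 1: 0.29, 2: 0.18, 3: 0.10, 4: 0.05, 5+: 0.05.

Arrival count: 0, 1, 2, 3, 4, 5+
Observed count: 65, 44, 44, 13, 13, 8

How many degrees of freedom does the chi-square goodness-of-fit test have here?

3

There are k = 6 categories and 2 parameters estimated from the data, so df = 6 − 1 − 2 = 3.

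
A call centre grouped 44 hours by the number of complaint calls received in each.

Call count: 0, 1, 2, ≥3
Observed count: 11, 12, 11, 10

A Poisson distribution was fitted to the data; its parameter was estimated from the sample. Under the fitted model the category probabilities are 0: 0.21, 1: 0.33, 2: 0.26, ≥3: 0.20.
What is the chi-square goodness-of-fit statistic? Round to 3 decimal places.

Expected counts E_i = n·p_i: 44×0.21 = 9.24, 44×0.33 = 14.52, 44×0.26 = 11.44, 44×0.20 = 8.8.
χ² = (11−9.24)²/9.24 + (12−14.52)²/14.52 + (11−11.44)²/11.44 + (10−8.8)²/8.8
   = 0.3352 + 0.4374 + 0.0169 + 0.1636
Sum = 0.953

0.953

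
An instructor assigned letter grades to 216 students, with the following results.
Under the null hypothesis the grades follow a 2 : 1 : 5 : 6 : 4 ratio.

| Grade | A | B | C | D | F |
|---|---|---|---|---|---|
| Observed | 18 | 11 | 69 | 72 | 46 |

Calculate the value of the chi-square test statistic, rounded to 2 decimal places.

Ratio total = 18. Expected counts: 216×2/18 = 24, 216×1/18 = 12, 216×5/18 = 60, 216×6/18 = 72, 216×4/18 = 48.
cat         O        E   (O−E)²/E
A          18       24      1.500
B          11       12      0.083
C          69       60      1.350
D          72       72      0.000
F          46       48      0.083
Sum = 3.02

3.02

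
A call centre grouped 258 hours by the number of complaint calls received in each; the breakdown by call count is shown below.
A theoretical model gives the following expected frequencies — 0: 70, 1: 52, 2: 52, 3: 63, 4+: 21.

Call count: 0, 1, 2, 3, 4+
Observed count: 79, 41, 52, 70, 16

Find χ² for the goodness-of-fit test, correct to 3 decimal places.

cat         O        E   (O−E)²/E
0          79       70     1.1571
1          41       52     2.3269
2          52       52     0.0000
3          70       63     0.7778
4+         16       21     1.1905
Sum = 5.452

5.452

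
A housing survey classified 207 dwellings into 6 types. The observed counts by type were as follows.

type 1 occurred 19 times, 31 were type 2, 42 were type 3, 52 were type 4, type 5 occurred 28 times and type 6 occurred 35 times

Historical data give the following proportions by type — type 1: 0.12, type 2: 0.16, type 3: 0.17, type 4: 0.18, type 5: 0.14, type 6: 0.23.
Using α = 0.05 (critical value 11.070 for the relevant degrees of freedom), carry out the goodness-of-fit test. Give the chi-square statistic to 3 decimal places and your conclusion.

Expected counts E_i = n·p_i: 207×0.12 = 24.84, 207×0.16 = 33.12, 207×0.17 = 35.19, 207×0.18 = 37.26, 207×0.14 = 28.98, 207×0.23 = 47.61.
χ² = (19−24.84)²/24.84 + (31−33.12)²/33.12 + (42−35.19)²/35.19 + (52−37.26)²/37.26 + (28−28.98)²/28.98 + (35−47.61)²/47.61
   = 1.3730 + 0.1357 + 1.3179 + 5.8311 + 0.0331 + 3.3399
Sum = 12.031
df = 5. Since 12.031 > 11.070, we reject H₀.

12.031; reject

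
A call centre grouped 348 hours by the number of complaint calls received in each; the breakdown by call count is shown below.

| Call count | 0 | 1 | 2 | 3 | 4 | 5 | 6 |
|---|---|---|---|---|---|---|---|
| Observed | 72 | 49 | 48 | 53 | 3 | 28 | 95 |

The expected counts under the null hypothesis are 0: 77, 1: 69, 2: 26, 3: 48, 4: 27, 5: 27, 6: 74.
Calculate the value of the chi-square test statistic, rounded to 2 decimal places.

χ² = (72−77)²/77 + (49−69)²/69 + (48−26)²/26 + (53−48)²/48 + (3−27)²/27 + (28−27)²/27 + (95−74)²/74
   = 0.325 + 5.797 + 18.615 + 0.521 + 21.333 + 0.037 + 5.959
Sum = 52.59

52.59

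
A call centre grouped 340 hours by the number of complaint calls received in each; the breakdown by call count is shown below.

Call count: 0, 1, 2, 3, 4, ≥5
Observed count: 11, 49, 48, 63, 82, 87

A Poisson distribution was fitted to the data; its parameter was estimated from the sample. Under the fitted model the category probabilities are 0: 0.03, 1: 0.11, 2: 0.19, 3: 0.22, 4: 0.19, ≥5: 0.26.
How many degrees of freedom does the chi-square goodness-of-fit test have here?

There are k = 6 categories and 1 parameter estimated from the data, so df = 6 − 1 − 1 = 4.

4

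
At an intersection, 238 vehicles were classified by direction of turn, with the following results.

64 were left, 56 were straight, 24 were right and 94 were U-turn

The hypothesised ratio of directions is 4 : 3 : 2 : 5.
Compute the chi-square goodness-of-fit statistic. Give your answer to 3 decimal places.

4.620

Ratio total = 14. Expected counts: 238×4/14 = 68, 238×3/14 = 51, 238×2/14 = 34, 238×5/14 = 85.
χ² = (64−68)²/68 + (56−51)²/51 + (24−34)²/34 + (94−85)²/85
   = 0.2353 + 0.4902 + 2.9412 + 0.9529
Sum = 4.620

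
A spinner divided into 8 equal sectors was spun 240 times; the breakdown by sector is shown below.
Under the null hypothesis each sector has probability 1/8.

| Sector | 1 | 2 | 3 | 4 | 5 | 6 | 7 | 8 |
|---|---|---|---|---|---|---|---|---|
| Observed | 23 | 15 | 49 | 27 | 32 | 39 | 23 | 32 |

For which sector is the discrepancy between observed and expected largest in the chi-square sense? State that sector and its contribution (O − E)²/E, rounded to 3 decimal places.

Expected count for each of the 8 categories: 240/8 = 30.
cat         O        E   (O−E)²/E
1          23       30     1.6333
2          15       30     7.5000
3          49       30    12.0333
4          27       30     0.3000
5          32       30     0.1333
6          39       30     2.7000
7          23       30     1.6333
8          32       30     0.1333
The largest term is for 3: 12.033.

3, 12.033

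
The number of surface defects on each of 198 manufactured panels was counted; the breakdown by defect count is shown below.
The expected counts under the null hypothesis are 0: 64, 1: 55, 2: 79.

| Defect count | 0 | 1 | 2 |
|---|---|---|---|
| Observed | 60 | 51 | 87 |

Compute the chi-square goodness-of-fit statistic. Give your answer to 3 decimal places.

cat         O        E   (O−E)²/E
0          60       64     0.2500
1          51       55     0.2909
2          87       79     0.8101
Sum = 1.351

1.351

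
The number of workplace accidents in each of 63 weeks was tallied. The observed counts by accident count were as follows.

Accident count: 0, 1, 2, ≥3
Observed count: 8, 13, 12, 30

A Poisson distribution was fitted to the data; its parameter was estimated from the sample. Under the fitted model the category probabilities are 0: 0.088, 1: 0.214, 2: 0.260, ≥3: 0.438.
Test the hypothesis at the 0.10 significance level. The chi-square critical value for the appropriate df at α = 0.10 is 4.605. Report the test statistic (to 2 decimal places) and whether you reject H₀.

2.49; do not reject

Expected counts E_i = n·p_i: 63×0.088 = 5.544, 63×0.214 = 13.482, 63×0.260 = 16.38, 63×0.438 = 27.594.
0: (8 − 5.544)²/5.544 = 6.031936/5.544 = 1.088
1: (13 − 13.482)²/13.482 = 0.232324/13.482 = 0.017
2: (12 − 16.38)²/16.38 = 19.1844/16.38 = 1.171
≥3: (30 − 27.594)²/27.594 = 5.788836/27.594 = 0.210
Sum = 2.49
df = 2. Since 2.49 < 4.605, we do not reject H₀.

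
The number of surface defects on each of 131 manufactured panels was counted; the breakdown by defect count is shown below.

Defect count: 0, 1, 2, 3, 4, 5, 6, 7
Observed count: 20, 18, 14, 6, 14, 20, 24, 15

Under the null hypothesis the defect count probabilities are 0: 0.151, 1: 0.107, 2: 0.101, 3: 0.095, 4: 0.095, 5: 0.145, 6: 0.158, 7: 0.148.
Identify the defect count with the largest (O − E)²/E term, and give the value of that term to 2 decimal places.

Expected counts E_i = n·p_i: 131×0.151 = 19.781, 131×0.107 = 14.017, 131×0.101 = 13.231, 131×0.095 = 12.445, 131×0.095 = 12.445, 131×0.145 = 18.995, 131×0.158 = 20.698, 131×0.148 = 19.388.
cat         O        E   (O−E)²/E
0          20   19.781      0.002
1          18   14.017      1.132
2          14   13.231      0.045
3           6   12.445      3.338
4          14   12.445      0.194
5          20   18.995      0.053
6          24   20.698      0.527
7          15   19.388      0.993
The largest term is for 3: 3.34.

3, 3.34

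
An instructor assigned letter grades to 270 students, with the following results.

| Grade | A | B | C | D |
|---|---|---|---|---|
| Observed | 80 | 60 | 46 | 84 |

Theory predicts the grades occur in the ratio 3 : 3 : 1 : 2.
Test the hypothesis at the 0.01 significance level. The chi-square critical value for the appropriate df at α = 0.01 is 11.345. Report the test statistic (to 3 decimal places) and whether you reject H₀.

Ratio total = 9. Expected counts: 270×3/9 = 90, 270×3/9 = 90, 270×1/9 = 30, 270×2/9 = 60.
χ² = (80−90)²/90 + (60−90)²/90 + (46−30)²/30 + (84−60)²/60
   = 1.1111 + 10.0000 + 8.5333 + 9.6000
Sum = 29.244
df = 3. Since 29.244 > 11.345, we reject H₀.

29.244; reject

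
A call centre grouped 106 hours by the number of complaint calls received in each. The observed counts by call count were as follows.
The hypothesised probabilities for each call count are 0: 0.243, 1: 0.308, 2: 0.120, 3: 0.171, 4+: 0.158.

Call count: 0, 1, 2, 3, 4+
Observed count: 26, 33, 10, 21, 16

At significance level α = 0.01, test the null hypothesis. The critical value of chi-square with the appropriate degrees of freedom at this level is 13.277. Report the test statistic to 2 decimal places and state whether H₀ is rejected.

1.08; do not reject

Expected counts E_i = n·p_i: 106×0.243 = 25.758, 106×0.308 = 32.648, 106×0.120 = 12.72, 106×0.171 = 18.126, 106×0.158 = 16.748.
cat         O        E   (O−E)²/E
0          26   25.758      0.002
1          33   32.648      0.004
2          10    12.72      0.582
3          21   18.126      0.456
4+         16   16.748      0.033
Sum = 1.08
df = 4. Since 1.08 < 13.277, we do not reject H₀.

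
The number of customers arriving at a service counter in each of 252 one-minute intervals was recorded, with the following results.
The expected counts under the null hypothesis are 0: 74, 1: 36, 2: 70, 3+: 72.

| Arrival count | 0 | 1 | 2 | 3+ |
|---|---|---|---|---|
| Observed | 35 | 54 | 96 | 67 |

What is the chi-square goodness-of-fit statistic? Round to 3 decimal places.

cat         O        E   (O−E)²/E
0          35       74    20.5541
1          54       36     9.0000
2          96       70     9.6571
3+         67       72     0.3472
Sum = 39.558

39.558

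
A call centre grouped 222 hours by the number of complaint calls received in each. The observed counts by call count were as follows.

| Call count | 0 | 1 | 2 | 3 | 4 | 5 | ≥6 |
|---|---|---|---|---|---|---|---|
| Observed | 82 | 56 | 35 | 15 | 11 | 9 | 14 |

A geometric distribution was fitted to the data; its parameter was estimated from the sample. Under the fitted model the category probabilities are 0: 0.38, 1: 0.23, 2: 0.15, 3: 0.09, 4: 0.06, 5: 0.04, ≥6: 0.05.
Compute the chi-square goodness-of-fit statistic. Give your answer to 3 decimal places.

Expected counts E_i = n·p_i: 222×0.38 = 84.36, 222×0.23 = 51.06, 222×0.15 = 33.3, 222×0.09 = 19.98, 222×0.06 = 13.32, 222×0.04 = 8.88, 222×0.05 = 11.1.
cat         O        E   (O−E)²/E
0          82    84.36     0.0660
1          56    51.06     0.4779
2          35     33.3     0.0868
3          15    19.98     1.2413
4          11    13.32     0.4041
5           9     8.88     0.0016
≥6         14     11.1     0.7577
Sum = 3.035

3.035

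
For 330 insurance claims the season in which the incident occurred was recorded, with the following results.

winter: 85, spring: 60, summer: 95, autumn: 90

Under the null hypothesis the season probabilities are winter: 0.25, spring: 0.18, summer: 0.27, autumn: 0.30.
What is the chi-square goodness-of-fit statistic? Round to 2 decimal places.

Expected counts E_i = n·p_i: 330×0.25 = 82.5, 330×0.18 = 59.4, 330×0.27 = 89.1, 330×0.30 = 99.
χ² = (85−82.5)²/82.5 + (60−59.4)²/59.4 + (95−89.1)²/89.1 + (90−99)²/99
   = 0.076 + 0.006 + 0.391 + 0.818
Sum = 1.29

1.29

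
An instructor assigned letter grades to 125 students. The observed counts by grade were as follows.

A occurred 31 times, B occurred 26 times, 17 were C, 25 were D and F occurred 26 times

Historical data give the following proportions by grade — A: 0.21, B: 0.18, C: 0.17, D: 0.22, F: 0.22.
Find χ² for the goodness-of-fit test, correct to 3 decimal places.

2.563

Expected counts E_i = n·p_i: 125×0.21 = 26.25, 125×0.18 = 22.5, 125×0.17 = 21.25, 125×0.22 = 27.5, 125×0.22 = 27.5.
cat         O        E   (O−E)²/E
A          31    26.25     0.8595
B          26     22.5     0.5444
C          17    21.25     0.8500
D          25     27.5     0.2273
F          26     27.5     0.0818
Sum = 2.563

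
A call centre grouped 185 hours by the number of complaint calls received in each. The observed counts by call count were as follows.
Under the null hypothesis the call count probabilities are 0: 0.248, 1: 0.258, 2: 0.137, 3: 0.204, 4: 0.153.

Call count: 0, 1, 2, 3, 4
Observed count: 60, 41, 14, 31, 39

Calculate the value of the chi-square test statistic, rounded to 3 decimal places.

Expected counts E_i = n·p_i: 185×0.248 = 45.88, 185×0.258 = 47.73, 185×0.137 = 25.345, 185×0.204 = 37.74, 185×0.153 = 28.305.
χ² = (60−45.88)²/45.88 + (41−47.73)²/47.73 + (14−25.345)²/25.345 + (31−37.74)²/37.74 + (39−28.305)²/28.305
   = 4.3456 + 0.9489 + 5.0783 + 1.2037 + 4.0411
Sum = 15.618

15.618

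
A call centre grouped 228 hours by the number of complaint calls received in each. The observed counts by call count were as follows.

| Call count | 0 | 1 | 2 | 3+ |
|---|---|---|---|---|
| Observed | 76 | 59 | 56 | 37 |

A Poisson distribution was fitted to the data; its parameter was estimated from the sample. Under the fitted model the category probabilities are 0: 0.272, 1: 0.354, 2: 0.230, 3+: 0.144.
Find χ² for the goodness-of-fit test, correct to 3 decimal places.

9.765

Expected counts E_i = n·p_i: 228×0.272 = 62.016, 228×0.354 = 80.712, 228×0.230 = 52.44, 228×0.144 = 32.832.
cat         O        E   (O−E)²/E
0          76   62.016     3.1533
1          59   80.712     5.8407
2          56    52.44     0.2417
3+         37   32.832     0.5291
Sum = 9.765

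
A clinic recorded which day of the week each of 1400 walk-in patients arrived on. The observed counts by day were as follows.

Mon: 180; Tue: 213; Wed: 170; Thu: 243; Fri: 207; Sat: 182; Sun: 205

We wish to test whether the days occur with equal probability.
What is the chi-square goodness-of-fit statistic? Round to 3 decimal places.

Under H₀ each category has probability 1/7, so each expected count is 1400/7 = 200.
χ² = (180−200)²/200 + (213−200)²/200 + (170−200)²/200 + (243−200)²/200 + (207−200)²/200 + (182−200)²/200 + (205−200)²/200
   = 2.0000 + 0.8450 + 4.5000 + 9.2450 + 0.2450 + 1.6200 + 0.1250
Sum = 18.580

18.580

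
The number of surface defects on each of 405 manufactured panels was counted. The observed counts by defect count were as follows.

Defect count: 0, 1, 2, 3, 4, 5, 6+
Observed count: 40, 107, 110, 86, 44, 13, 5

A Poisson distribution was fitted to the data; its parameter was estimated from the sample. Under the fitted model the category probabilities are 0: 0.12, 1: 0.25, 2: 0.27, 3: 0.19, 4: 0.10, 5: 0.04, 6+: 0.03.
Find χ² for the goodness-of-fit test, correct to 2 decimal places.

Expected counts E_i = n·p_i: 405×0.12 = 48.6, 405×0.25 = 101.25, 405×0.27 = 109.35, 405×0.19 = 76.95, 405×0.10 = 40.5, 405×0.04 = 16.2, 405×0.03 = 12.15.
χ² = (40−48.6)²/48.6 + (107−101.25)²/101.25 + (110−109.35)²/109.35 + (86−76.95)²/76.95 + (44−40.5)²/40.5 + (13−16.2)²/16.2 + (5−12.15)²/12.15
   = 1.522 + 0.327 + 0.004 + 1.064 + 0.302 + 0.632 + 4.208
Sum = 8.06

8.06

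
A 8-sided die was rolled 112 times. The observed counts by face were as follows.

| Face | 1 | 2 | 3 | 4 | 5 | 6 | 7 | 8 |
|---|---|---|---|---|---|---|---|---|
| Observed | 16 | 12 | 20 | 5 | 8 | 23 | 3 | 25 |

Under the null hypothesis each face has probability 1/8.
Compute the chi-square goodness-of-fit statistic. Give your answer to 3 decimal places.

Expected count for each of the 8 categories: 112/8 = 14.
χ² = (16−14)²/14 + (12−14)²/14 + (20−14)²/14 + (5−14)²/14 + (8−14)²/14 + (23−14)²/14 + (3−14)²/14 + (25−14)²/14
   = 0.2857 + 0.2857 + 2.5714 + 5.7857 + 2.5714 + 5.7857 + 8.6429 + 8.6429
Sum = 34.571

34.571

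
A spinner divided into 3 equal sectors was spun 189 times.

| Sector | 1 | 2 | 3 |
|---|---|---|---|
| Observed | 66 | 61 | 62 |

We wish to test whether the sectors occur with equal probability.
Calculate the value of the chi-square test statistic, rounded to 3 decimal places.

Expected count for each of the 3 categories: 189/3 = 63.
χ² = (66−63)²/63 + (61−63)²/63 + (62−63)²/63
   = 0.1429 + 0.0635 + 0.0159
Sum = 0.222

0.222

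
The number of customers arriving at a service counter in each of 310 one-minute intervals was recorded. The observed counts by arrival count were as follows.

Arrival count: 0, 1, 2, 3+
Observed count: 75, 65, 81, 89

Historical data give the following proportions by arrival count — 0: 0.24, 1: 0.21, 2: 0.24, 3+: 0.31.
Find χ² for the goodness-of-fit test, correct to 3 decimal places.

Expected counts E_i = n·p_i: 310×0.24 = 74.4, 310×0.21 = 65.1, 310×0.24 = 74.4, 310×0.31 = 96.1.
0: (75 − 74.4)²/74.4 = 0.36/74.4 = 0.0048
1: (65 − 65.1)²/65.1 = 0.01/65.1 = 0.0002
2: (81 − 74.4)²/74.4 = 43.56/74.4 = 0.5855
3+: (89 − 96.1)²/96.1 = 50.41/96.1 = 0.5246
Sum = 1.115

1.115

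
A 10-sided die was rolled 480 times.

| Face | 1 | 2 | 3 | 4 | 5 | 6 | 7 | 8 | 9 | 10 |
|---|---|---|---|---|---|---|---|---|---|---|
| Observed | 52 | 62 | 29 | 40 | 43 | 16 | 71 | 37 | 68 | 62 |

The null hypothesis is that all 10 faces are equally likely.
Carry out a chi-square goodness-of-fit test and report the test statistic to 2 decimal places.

61.08

Expected count for each of the 10 categories: 480/10 = 48.
cat         O        E   (O−E)²/E
1          52       48      0.333
2          62       48      4.083
3          29       48      7.521
4          40       48      1.333
5          43       48      0.521
6          16       48     21.333
7          71       48     11.021
8          37       48      2.521
9          68       48      8.333
10         62       48      4.083
Sum = 61.08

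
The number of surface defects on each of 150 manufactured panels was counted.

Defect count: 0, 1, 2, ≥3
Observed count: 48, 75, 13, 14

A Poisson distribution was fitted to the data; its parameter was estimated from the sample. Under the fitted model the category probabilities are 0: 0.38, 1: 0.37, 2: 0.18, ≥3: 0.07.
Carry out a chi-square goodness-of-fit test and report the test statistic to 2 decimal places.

Expected counts E_i = n·p_i: 150×0.38 = 57, 150×0.37 = 55.5, 150×0.18 = 27, 150×0.07 = 10.5.
cat         O        E   (O−E)²/E
0          48       57      1.421
1          75     55.5      6.851
2          13       27      7.259
≥3         14     10.5      1.167
Sum = 16.70

16.70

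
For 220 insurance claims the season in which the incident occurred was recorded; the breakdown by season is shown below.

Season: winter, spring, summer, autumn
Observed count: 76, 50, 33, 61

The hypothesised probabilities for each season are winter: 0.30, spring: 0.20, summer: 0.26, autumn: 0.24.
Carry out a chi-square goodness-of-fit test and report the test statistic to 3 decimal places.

13.845

Expected counts E_i = n·p_i: 220×0.30 = 66, 220×0.20 = 44, 220×0.26 = 57.2, 220×0.24 = 52.8.
χ² = (76−66)²/66 + (50−44)²/44 + (33−57.2)²/57.2 + (61−52.8)²/52.8
   = 1.5152 + 0.8182 + 10.2385 + 1.2735
Sum = 13.845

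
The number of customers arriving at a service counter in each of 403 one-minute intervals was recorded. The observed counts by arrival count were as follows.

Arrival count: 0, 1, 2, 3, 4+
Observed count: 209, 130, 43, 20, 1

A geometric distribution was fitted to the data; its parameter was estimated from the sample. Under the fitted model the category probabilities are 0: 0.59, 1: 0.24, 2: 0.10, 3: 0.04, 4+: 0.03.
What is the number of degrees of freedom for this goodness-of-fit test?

There are k = 5 categories and 1 parameter estimated from the data, so df = 5 − 1 − 1 = 3.

3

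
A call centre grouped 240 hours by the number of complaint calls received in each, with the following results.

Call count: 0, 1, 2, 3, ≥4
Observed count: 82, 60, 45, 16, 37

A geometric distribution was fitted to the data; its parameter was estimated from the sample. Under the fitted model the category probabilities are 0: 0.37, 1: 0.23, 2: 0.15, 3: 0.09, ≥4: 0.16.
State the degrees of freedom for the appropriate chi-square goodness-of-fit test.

There are k = 5 categories and 1 parameter estimated from the data, so df = 5 − 1 − 1 = 3.

3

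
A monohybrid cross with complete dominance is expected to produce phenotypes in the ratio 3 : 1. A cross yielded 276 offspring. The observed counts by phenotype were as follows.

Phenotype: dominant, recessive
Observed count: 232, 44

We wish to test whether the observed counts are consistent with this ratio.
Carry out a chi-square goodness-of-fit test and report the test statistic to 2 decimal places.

12.08

Ratio total = 4. Expected counts: 276×3/4 = 207, 276×1/4 = 69.
χ² = (232−207)²/207 + (44−69)²/69
   = 3.019 + 9.058
Sum = 12.08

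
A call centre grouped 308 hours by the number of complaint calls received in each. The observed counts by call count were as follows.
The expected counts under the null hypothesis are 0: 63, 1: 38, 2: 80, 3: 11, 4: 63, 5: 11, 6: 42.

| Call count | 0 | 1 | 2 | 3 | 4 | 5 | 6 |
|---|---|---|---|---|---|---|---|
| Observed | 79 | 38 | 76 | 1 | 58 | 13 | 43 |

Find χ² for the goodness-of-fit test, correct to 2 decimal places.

14.14

cat         O        E   (O−E)²/E
0          79       63      4.063
1          38       38      0.000
2          76       80      0.200
3           1       11      9.091
4          58       63      0.397
5          13       11      0.364
6          43       42      0.024
Sum = 14.14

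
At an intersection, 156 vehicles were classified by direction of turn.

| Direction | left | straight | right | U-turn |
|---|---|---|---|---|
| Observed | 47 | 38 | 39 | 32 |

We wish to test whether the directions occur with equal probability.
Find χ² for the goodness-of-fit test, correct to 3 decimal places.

Under H₀ each category has probability 1/4, so each expected count is 156/4 = 39.
left: (47 − 39)²/39 = 64/39 = 1.6410
straight: (38 − 39)²/39 = 1/39 = 0.0256
right: (39 − 39)²/39 = 0/39 = 0.0000
U-turn: (32 − 39)²/39 = 49/39 = 1.2564
Sum = 2.923

2.923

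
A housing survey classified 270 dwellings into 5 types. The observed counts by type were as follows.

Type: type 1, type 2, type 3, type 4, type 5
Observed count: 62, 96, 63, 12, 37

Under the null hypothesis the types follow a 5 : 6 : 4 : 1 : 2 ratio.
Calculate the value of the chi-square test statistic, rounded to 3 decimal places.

Ratio total = 18. Expected counts: 270×5/18 = 75, 270×6/18 = 90, 270×4/18 = 60, 270×1/18 = 15, 270×2/18 = 30.
cat         O        E   (O−E)²/E
type 1     62       75     2.2533
type 2     96       90     0.4000
type 3     63       60     0.1500
type 4     12       15     0.6000
type 5     37       30     1.6333
Sum = 5.037

5.037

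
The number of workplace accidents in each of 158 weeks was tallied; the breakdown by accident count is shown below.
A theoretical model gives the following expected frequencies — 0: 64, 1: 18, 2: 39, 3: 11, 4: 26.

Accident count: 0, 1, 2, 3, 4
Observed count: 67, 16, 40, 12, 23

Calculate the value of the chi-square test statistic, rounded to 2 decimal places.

0.83

0: (67 − 64)²/64 = 9/64 = 0.141
1: (16 − 18)²/18 = 4/18 = 0.222
2: (40 − 39)²/39 = 1/39 = 0.026
3: (12 − 11)²/11 = 1/11 = 0.091
4: (23 − 26)²/26 = 9/26 = 0.346
Sum = 0.83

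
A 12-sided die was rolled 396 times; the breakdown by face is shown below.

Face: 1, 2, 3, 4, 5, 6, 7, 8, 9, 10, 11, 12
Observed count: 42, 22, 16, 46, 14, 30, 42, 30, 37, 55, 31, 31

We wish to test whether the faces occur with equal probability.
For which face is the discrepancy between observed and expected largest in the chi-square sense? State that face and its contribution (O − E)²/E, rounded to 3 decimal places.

Expected count for each of the 12 categories: 396/12 = 33.
cat         O        E   (O−E)²/E
1          42       33     2.4545
2          22       33     3.6667
3          16       33     8.7576
4          46       33     5.1212
5          14       33    10.9394
6          30       33     0.2727
7          42       33     2.4545
8          30       33     0.2727
9          37       33     0.4848
10         55       33    14.6667
11         31       33     0.1212
12         31       33     0.1212
The largest term is for 10: 14.667.

10, 14.667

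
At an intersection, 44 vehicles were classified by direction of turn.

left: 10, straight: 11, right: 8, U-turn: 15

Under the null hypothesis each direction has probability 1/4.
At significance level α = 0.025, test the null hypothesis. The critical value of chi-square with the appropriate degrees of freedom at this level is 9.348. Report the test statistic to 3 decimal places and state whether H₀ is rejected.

2.364; do not reject

Expected count for each of the 4 categories: 44/4 = 11.
cat           O        E   (O−E)²/E
left         10       11     0.0909
straight     11       11     0.0000
right         8       11     0.8182
U-turn       15       11     1.4545
Sum = 2.364
df = 3. Since 2.364 < 9.348, we do not reject H₀.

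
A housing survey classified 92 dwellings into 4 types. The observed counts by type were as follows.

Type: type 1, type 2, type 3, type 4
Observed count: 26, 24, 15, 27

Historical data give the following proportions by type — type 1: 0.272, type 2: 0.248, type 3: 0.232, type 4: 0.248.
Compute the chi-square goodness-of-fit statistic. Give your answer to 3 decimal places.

2.752

Expected counts E_i = n·p_i: 92×0.272 = 25.024, 92×0.248 = 22.816, 92×0.232 = 21.344, 92×0.248 = 22.816.
cat         O        E   (O−E)²/E
type 1     26   25.024     0.0381
type 2     24   22.816     0.0614
type 3     15   21.344     1.8856
type 4     27   22.816     0.7673
Sum = 2.752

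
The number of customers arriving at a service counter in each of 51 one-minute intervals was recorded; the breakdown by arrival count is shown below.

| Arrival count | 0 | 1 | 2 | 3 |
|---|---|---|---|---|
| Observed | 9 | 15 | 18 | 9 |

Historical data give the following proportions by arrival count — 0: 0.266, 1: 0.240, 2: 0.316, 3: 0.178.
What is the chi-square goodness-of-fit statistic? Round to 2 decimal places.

2.38

Expected counts E_i = n·p_i: 51×0.266 = 13.566, 51×0.240 = 12.24, 51×0.316 = 16.116, 51×0.178 = 9.078.
cat         O        E   (O−E)²/E
0           9   13.566      1.537
1          15    12.24      0.622
2          18   16.116      0.220
3           9    9.078      0.001
Sum = 2.38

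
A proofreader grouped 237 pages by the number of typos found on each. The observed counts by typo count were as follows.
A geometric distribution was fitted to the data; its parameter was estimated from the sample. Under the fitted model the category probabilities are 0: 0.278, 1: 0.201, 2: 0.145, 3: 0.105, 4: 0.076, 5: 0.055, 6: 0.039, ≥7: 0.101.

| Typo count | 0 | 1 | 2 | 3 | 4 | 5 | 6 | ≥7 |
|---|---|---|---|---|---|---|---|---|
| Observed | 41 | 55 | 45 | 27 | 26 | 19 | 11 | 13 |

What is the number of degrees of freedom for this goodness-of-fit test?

6

There are k = 8 categories and 1 parameter estimated from the data, so df = 8 − 1 − 1 = 6.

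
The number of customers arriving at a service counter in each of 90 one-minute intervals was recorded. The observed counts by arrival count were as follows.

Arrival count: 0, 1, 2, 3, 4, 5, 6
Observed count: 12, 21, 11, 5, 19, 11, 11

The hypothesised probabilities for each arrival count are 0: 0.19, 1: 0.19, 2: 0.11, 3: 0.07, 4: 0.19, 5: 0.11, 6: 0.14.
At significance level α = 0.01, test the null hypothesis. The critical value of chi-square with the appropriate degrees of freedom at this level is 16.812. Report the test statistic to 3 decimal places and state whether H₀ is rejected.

Expected counts E_i = n·p_i: 90×0.19 = 17.1, 90×0.19 = 17.1, 90×0.11 = 9.9, 90×0.07 = 6.3, 90×0.19 = 17.1, 90×0.11 = 9.9, 90×0.14 = 12.6.
χ² = (12−17.1)²/17.1 + (21−17.1)²/17.1 + (11−9.9)²/9.9 + (5−6.3)²/6.3 + (19−17.1)²/17.1 + (11−9.9)²/9.9 + (11−12.6)²/12.6
   = 1.5211 + 0.8895 + 0.1222 + 0.2683 + 0.2111 + 0.1222 + 0.2032
Sum = 3.338
df = 6. Since 3.338 < 16.812, we do not reject H₀.

3.338; do not reject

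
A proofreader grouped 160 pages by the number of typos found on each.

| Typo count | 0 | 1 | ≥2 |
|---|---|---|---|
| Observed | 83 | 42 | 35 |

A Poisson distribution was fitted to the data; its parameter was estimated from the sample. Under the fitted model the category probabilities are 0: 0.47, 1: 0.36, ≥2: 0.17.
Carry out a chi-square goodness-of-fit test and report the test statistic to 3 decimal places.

Expected counts E_i = n·p_i: 160×0.47 = 75.2, 160×0.36 = 57.6, 160×0.17 = 27.2.
χ² = (83−75.2)²/75.2 + (42−57.6)²/57.6 + (35−27.2)²/27.2
   = 0.8090 + 4.2250 + 2.2368
Sum = 7.271

7.271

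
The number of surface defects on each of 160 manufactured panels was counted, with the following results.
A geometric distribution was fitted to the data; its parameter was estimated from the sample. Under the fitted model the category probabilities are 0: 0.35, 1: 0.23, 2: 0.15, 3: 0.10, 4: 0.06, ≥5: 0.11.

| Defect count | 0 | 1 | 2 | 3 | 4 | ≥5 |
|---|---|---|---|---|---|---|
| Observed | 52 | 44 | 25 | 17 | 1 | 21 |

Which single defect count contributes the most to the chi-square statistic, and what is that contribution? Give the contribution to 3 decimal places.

4, 7.704

Expected counts E_i = n·p_i: 160×0.35 = 56, 160×0.23 = 36.8, 160×0.15 = 24, 160×0.10 = 16, 160×0.06 = 9.6, 160×0.11 = 17.6.
cat         O        E   (O−E)²/E
0          52       56     0.2857
1          44     36.8     1.4087
2          25       24     0.0417
3          17       16     0.0625
4           1      9.6     7.7042
≥5         21     17.6     0.6568
The largest term is for 4: 7.704.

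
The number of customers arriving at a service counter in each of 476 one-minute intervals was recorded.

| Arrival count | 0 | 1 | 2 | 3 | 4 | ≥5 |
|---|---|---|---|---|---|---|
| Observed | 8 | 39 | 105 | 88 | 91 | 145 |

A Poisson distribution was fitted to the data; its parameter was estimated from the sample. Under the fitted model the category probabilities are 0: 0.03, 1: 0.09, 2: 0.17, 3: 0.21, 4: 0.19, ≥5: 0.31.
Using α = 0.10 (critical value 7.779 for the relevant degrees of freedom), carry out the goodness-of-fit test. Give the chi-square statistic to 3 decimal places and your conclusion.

11.751; reject

Expected counts E_i = n·p_i: 476×0.03 = 14.28, 476×0.09 = 42.84, 476×0.17 = 80.92, 476×0.21 = 99.96, 476×0.19 = 90.44, 476×0.31 = 147.56.
0: (8 − 14.28)²/14.28 = 39.4384/14.28 = 2.7618
1: (39 − 42.84)²/42.84 = 14.7456/42.84 = 0.3442
2: (105 − 80.92)²/80.92 = 579.8464/80.92 = 7.1657
3: (88 − 99.96)²/99.96 = 143.0416/99.96 = 1.4310
4: (91 − 90.44)²/90.44 = 0.3136/90.44 = 0.0035
≥5: (145 − 147.56)²/147.56 = 6.5536/147.56 = 0.0444
Sum = 11.751
df = 4. Since 11.751 > 7.779, we reject H₀.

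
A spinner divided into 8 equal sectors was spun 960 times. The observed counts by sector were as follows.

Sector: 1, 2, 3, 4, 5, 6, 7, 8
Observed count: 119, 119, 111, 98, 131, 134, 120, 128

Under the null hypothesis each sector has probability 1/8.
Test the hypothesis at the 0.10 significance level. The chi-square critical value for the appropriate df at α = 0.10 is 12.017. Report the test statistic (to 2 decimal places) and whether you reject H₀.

Expected count for each of the 8 categories: 960/8 = 120.
χ² = (119−120)²/120 + (119−120)²/120 + (111−120)²/120 + (98−120)²/120 + (131−120)²/120 + (134−120)²/120 + (120−120)²/120 + (128−120)²/120
   = 0.008 + 0.008 + 0.675 + 4.033 + 1.008 + 1.633 + 0.000 + 0.533
Sum = 7.90
df = 7. Since 7.90 < 12.017, we do not reject H₀.

7.90; do not reject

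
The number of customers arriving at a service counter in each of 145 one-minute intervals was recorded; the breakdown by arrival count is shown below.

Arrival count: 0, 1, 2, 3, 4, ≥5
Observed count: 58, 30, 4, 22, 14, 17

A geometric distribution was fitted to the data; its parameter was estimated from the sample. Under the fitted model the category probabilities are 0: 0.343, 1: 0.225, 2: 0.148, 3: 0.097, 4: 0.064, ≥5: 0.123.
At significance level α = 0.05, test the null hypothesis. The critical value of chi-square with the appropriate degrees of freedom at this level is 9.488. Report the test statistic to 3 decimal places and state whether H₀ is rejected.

22.707; reject

Expected counts E_i = n·p_i: 145×0.343 = 49.735, 145×0.225 = 32.625, 145×0.148 = 21.46, 145×0.097 = 14.065, 145×0.064 = 9.28, 145×0.123 = 17.835.
χ² = (58−49.735)²/49.735 + (30−32.625)²/32.625 + (4−21.46)²/21.46 + (22−14.065)²/14.065 + (14−9.28)²/9.28 + (17−17.835)²/17.835
   = 1.3735 + 0.2112 + 14.2056 + 4.4767 + 2.4007 + 0.0391
Sum = 22.707
df = 4. Since 22.707 > 9.488, we reject H₀.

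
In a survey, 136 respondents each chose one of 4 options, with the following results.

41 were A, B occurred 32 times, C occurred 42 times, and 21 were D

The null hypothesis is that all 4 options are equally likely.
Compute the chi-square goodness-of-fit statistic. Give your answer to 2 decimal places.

Under H₀ each category has probability 1/4, so each expected count is 136/4 = 34.
A: (41 − 34)²/34 = 49/34 = 1.441
B: (32 − 34)²/34 = 4/34 = 0.118
C: (42 − 34)²/34 = 64/34 = 1.882
D: (21 − 34)²/34 = 169/34 = 4.971
Sum = 8.41

8.41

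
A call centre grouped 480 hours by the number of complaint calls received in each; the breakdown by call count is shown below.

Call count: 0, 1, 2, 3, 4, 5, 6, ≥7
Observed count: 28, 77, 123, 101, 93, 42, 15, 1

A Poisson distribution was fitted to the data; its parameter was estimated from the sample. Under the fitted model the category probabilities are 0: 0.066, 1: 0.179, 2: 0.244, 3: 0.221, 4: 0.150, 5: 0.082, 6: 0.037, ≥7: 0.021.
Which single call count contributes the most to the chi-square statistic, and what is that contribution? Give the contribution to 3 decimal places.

≥7, 8.179

Expected counts E_i = n·p_i: 480×0.066 = 31.68, 480×0.179 = 85.92, 480×0.244 = 117.12, 480×0.221 = 106.08, 480×0.150 = 72, 480×0.082 = 39.36, 480×0.037 = 17.76, 480×0.021 = 10.08.
χ² = (28−31.68)²/31.68 + (77−85.92)²/85.92 + (123−117.12)²/117.12 + (101−106.08)²/106.08 + (93−72)²/72 + (42−39.36)²/39.36 + (15−17.76)²/17.76 + (1−10.08)²/10.08
   = 0.4275 + 0.9261 + 0.2952 + 0.2433 + 6.1250 + 0.1771 + 0.4289 + 8.1792
The largest term is for ≥7: 8.179.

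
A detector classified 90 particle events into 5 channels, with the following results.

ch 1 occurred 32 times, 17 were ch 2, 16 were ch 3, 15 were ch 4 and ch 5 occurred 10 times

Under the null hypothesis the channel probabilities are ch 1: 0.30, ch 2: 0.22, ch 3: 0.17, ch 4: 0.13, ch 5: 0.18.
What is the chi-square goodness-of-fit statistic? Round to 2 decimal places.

4.66

Expected counts E_i = n·p_i: 90×0.30 = 27, 90×0.22 = 19.8, 90×0.17 = 15.3, 90×0.13 = 11.7, 90×0.18 = 16.2.
χ² = (32−27)²/27 + (17−19.8)²/19.8 + (16−15.3)²/15.3 + (15−11.7)²/11.7 + (10−16.2)²/16.2
   = 0.926 + 0.396 + 0.032 + 0.931 + 2.373
Sum = 4.66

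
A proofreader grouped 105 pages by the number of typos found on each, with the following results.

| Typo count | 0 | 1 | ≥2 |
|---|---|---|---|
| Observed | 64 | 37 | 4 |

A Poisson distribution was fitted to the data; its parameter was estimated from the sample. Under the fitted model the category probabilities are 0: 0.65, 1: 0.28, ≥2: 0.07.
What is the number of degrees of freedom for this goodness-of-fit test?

1

There are k = 3 categories and 1 parameter estimated from the data, so df = 3 − 1 − 1 = 1.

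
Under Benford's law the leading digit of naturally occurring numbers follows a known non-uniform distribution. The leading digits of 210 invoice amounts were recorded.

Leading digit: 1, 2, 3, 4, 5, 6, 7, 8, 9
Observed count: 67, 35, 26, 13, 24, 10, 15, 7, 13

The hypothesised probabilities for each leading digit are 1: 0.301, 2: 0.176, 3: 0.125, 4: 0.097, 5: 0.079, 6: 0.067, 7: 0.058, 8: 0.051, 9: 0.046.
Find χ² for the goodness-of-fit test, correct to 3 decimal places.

10.580

Expected counts E_i = n·p_i: 210×0.301 = 63.21, 210×0.176 = 36.96, 210×0.125 = 26.25, 210×0.097 = 20.37, 210×0.079 = 16.59, 210×0.067 = 14.07, 210×0.058 = 12.18, 210×0.051 = 10.71, 210×0.046 = 9.66.
cat         O        E   (O−E)²/E
1          67    63.21     0.2272
2          35    36.96     0.1039
3          26    26.25     0.0024
4          13    20.37     2.6665
5          24    16.59     3.3097
6          10    14.07     1.1773
7          15    12.18     0.6529
8           7    10.71     1.2852
9          13     9.66     1.1548
Sum = 10.580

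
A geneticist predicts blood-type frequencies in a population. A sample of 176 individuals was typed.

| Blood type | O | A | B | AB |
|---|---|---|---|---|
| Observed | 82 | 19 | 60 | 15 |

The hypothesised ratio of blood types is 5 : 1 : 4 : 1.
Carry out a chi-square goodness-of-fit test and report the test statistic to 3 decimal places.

0.925

Ratio total = 11. Expected counts: 176×5/11 = 80, 176×1/11 = 16, 176×4/11 = 64, 176×1/11 = 16.
cat         O        E   (O−E)²/E
O          82       80     0.0500
A          19       16     0.5625
B          60       64     0.2500
AB         15       16     0.0625
Sum = 0.925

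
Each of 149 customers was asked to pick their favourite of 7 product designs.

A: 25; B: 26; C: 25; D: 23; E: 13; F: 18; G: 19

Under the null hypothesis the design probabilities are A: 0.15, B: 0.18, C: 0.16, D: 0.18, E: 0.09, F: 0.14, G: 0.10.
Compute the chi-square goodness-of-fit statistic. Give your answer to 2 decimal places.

Expected counts E_i = n·p_i: 149×0.15 = 22.35, 149×0.18 = 26.82, 149×0.16 = 23.84, 149×0.18 = 26.82, 149×0.09 = 13.41, 149×0.14 = 20.86, 149×0.10 = 14.9.
cat         O        E   (O−E)²/E
A          25    22.35      0.314
B          26    26.82      0.025
C          25    23.84      0.056
D          23    26.82      0.544
E          13    13.41      0.013
F          18    20.86      0.392
G          19     14.9      1.128
Sum = 2.47

2.47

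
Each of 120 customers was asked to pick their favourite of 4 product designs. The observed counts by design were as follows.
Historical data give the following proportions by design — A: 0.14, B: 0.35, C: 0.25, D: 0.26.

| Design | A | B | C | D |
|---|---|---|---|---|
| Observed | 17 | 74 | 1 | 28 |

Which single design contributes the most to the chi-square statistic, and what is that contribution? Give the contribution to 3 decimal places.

Expected counts E_i = n·p_i: 120×0.14 = 16.8, 120×0.35 = 42, 120×0.25 = 30, 120×0.26 = 31.2.
χ² = (17−16.8)²/16.8 + (74−42)²/42 + (1−30)²/30 + (28−31.2)²/31.2
   = 0.0024 + 24.3810 + 28.0333 + 0.3282
The largest term is for C: 28.033.

C, 28.033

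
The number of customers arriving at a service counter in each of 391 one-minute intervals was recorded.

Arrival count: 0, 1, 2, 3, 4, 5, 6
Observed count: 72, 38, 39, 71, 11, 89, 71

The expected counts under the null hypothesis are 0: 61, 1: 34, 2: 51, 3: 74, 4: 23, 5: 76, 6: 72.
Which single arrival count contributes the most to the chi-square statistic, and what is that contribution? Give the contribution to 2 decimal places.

cat         O        E   (O−E)²/E
0          72       61      1.984
1          38       34      0.471
2          39       51      2.824
3          71       74      0.122
4          11       23      6.261
5          89       76      2.224
6          71       72      0.014
The largest term is for 4: 6.26.

4, 6.26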